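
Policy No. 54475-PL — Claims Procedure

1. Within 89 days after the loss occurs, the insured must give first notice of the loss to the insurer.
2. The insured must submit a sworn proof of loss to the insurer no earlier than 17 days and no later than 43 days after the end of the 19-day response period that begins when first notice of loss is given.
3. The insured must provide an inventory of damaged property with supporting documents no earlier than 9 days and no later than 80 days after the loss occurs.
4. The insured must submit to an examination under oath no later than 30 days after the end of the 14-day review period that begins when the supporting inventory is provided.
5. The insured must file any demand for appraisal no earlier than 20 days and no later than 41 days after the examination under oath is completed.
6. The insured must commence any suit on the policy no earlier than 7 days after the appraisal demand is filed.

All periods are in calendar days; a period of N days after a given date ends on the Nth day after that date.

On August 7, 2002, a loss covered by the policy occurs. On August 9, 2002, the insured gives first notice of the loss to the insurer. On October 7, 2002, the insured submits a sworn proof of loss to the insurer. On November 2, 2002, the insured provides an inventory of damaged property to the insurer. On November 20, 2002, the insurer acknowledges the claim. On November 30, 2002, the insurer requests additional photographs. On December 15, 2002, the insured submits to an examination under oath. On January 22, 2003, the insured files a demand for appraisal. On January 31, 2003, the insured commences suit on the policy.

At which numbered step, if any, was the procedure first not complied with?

Step 1 — counting 89 days from August 7, 2002 (when the loss occurs) gives a deadline of November 4, 2002; done August 9, 2002 — timely.
Step 2 — 17 and 43 days from August 28, 2002 (end of the 19-day response period, which began when first notice of loss is given on August 9, 2002) are September 14, 2002 and October 10, 2002 respectively; done October 7, 2002, which is between those dates.
Step 3 — 9 and 80 days from August 7, 2002 (when the loss occurs) are August 16, 2002 and October 26, 2002 respectively; done November 2, 2002 — 7 days after the window closed.
The procedure was therefore not followed at step 3.

Step 3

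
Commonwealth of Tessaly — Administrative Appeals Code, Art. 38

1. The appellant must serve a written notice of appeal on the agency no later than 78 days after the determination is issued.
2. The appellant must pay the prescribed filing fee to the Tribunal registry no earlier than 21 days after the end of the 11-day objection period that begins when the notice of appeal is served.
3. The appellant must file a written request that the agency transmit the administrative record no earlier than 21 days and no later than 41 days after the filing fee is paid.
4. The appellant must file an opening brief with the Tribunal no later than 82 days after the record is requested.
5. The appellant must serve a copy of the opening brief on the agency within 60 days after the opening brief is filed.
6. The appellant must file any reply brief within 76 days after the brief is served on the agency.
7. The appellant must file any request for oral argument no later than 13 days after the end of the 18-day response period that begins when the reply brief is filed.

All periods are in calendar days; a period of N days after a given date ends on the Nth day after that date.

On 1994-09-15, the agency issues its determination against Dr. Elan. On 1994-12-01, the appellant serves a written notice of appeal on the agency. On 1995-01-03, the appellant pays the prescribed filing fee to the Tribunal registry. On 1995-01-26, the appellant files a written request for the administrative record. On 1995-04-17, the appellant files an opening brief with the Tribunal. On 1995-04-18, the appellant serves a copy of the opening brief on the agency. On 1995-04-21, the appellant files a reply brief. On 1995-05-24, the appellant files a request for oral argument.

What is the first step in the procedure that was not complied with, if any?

Step 7

(1) due by 1994-09-15 + 78 days = 1994-12-02; completed 1994-12-01, before the deadline.
(2) permitted from 1994-12-12 + 21 days = 1995-01-02 onward; done 1995-01-03, after the minimum wait.
(3) the permitted window runs from 1995-01-03 + 21 = 1995-01-24 to 1995-01-03 + 41 = 1995-02-13; done 1995-01-26 — within the window.
(4) due by 1995-01-26 + 82 days = 1995-04-18; completed 1995-04-17, before the deadline.
(5) due by 1995-04-17 + 60 days = 1995-06-16; completed 1995-04-18, before the deadline.
(6) due by 1995-04-18 + 76 days = 1995-07-03; 1995-04-21 is within that limit.
(7) due by 1995-05-09 + 13 days = 1995-05-22; 1995-05-24 misses that deadline by 2 days.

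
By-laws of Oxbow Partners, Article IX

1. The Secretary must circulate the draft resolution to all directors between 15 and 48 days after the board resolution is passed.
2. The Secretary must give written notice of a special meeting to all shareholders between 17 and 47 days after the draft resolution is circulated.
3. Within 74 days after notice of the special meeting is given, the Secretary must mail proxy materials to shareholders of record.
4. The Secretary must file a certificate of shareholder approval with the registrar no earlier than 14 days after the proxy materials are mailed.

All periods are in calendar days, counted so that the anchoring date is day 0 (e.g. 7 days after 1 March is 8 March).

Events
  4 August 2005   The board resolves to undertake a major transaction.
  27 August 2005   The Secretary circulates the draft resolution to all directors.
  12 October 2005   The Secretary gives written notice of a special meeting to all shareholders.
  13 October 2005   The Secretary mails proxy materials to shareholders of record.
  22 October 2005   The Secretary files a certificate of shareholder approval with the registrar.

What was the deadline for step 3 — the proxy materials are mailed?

25 December 2005

Step 3 runs from 12 October 2005, when notice of the special meeting is given. 74 days after 12 October 2005 is 25 December 2005.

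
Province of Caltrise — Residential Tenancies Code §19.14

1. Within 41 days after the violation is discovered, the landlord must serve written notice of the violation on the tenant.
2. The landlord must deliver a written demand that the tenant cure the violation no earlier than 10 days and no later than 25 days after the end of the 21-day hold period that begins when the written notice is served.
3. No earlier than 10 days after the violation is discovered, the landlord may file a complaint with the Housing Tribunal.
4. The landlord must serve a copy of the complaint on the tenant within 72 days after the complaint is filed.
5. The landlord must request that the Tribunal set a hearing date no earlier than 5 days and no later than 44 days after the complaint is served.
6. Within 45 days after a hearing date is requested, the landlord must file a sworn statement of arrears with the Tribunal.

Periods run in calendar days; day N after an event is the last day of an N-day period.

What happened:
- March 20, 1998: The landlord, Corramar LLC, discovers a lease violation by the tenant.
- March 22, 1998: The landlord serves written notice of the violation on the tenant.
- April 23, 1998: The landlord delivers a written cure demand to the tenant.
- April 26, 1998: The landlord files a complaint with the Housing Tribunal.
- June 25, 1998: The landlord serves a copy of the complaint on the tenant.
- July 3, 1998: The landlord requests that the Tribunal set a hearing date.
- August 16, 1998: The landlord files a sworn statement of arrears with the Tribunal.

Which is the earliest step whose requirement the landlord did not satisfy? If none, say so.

None — every step was satisfied

Step 1: 41 days after March 20, 1998 (when the violation is discovered) is April 30, 1998; March 22, 1998 is within that limit.
Step 2: the window is 10–25 days after April 12, 1998 (end of the 21-day hold period, which began when the written notice is served on March 22, 1998), so April 22, 1998 through May 7, 1998; April 23, 1998 falls inside that range.
Step 3: the earliest permitted date is 10 days after March 20, 1998 (when the violation is discovered), i.e. March 30, 1998; done April 26, 1998 — permitted.
Step 4: 72 days after April 26, 1998 (when the complaint is filed) is July 7, 1998; completed June 25, 1998, before the deadline.
Step 5: the window is 5–44 days after June 25, 1998 (when the complaint is served), so June 30, 1998 through August 8, 1998; done July 3, 1998, which is between those dates.
Step 6: 45 days after July 3, 1998 (when a hearing date is requested) is August 17, 1998; August 16, 1998 is within that limit.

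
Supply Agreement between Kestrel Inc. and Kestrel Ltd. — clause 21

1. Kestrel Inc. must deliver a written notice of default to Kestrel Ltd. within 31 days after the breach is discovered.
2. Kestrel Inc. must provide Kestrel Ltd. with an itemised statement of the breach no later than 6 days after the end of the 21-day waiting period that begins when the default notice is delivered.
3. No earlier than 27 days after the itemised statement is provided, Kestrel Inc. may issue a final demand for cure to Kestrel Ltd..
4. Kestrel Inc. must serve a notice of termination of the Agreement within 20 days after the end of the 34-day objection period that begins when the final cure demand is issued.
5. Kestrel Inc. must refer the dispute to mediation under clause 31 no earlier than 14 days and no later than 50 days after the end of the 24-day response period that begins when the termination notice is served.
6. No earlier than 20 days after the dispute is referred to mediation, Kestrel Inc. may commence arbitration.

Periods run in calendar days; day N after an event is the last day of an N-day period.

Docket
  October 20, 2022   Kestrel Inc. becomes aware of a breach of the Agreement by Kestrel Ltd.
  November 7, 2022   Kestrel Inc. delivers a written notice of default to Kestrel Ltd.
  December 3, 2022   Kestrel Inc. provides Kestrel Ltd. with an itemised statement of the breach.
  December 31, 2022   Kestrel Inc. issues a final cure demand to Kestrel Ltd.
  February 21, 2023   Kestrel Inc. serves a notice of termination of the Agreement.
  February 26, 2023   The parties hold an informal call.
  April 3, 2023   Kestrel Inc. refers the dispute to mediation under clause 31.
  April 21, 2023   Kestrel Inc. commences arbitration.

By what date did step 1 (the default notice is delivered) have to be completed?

Step 1 runs from October 20, 2022, when the breach is discovered. 31 days after October 20, 2022 is November 20, 2022.

November 20, 2022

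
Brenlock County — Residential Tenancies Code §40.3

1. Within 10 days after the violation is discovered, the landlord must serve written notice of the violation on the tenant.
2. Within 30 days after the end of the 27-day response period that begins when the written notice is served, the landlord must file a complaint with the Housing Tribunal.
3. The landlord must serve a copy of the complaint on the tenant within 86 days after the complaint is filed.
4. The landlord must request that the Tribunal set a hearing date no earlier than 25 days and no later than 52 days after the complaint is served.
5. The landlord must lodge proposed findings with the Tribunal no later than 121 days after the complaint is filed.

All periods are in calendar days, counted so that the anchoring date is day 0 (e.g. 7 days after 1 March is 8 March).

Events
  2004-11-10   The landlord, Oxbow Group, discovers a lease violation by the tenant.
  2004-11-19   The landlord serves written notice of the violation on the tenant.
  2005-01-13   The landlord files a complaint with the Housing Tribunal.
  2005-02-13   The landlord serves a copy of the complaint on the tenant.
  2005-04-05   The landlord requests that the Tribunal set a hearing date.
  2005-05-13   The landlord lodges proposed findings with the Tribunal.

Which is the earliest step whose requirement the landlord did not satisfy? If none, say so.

None — every step was satisfied

Step 1 — counting 10 days from 2004-11-10 (when the violation is discovered) gives a deadline of 2004-11-20; done 2004-11-19 — timely.
Step 2 — counting 30 days from 2004-12-16 (end of the 27-day response period, which began when the written notice is served on 2004-11-19) gives a deadline of 2005-01-15; done 2005-01-13 — timely.
Step 3 — counting 86 days from 2005-01-13 (when the complaint is filed) gives a deadline of 2005-04-09; 2005-02-13 is within that limit.
Step 4 — 25 and 52 days from 2005-02-13 (when the complaint is served) are 2005-03-10 and 2005-04-06 respectively; done 2005-04-05 — within the window.
Step 5 — counting 121 days from 2005-01-13 (when the complaint is filed) gives a deadline of 2005-05-14; completed 2005-05-13, before the deadline.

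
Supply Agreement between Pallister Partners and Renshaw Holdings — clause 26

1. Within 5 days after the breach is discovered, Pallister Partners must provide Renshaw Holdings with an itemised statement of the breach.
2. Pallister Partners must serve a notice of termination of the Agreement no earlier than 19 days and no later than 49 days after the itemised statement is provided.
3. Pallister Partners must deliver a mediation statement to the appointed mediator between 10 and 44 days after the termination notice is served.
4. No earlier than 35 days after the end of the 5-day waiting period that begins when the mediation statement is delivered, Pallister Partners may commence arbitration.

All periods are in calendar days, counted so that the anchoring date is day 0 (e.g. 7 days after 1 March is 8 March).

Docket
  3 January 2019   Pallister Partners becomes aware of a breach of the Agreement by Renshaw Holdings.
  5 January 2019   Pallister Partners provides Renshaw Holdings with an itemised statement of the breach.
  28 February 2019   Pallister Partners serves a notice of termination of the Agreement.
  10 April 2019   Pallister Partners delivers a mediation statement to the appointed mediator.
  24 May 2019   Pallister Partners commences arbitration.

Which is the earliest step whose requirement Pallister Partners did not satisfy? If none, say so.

Step 2

Step 1 — counting 5 days from 3 January 2019 (when the breach is discovered) gives a deadline of 8 January 2019; completed 5 January 2019, before the deadline.
Step 2 — 19 and 49 days from 5 January 2019 (when the itemised statement is provided) are 24 January 2019 and 23 February 2019 respectively; done 28 February 2019 — 5 days after the window closed.
Later steps need not be reached.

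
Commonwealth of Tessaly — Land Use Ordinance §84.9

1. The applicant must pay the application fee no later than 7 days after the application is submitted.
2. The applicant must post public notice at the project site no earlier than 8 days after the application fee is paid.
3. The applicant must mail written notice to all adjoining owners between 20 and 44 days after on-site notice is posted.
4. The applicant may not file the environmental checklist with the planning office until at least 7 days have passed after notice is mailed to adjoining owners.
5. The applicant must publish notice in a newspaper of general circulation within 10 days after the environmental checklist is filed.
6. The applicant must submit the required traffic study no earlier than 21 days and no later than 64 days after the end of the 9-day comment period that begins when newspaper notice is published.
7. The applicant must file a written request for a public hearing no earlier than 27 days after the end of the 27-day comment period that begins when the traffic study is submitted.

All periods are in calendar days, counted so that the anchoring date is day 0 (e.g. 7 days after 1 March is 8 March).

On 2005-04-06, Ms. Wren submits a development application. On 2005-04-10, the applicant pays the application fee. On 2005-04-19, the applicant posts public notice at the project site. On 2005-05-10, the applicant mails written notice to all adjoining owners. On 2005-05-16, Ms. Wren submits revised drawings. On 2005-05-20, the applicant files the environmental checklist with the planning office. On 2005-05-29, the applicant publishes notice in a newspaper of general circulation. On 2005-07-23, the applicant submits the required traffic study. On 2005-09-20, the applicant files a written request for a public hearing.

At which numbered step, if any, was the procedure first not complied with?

Step 1: 7 days after 2005-04-06 (when the application is submitted) is 2005-04-13; completed 2005-04-10, before the deadline.
Step 2: the earliest permitted date is 8 days after 2005-04-10 (when the application fee is paid), i.e. 2005-04-18; done 2005-04-19 — permitted.
Step 3: the window is 20–44 days after 2005-04-19 (when on-site notice is posted), so 2005-05-09 through 2005-06-02; done 2005-05-10 — within the window.
Step 4: the earliest permitted date is 7 days after 2005-05-10 (when notice is mailed to adjoining owners), i.e. 2005-05-17; 2005-05-20 is on or after that date.
Step 5: 10 days after 2005-05-20 (when the environmental checklist is filed) is 2005-05-30; 2005-05-29 is within that limit.
Step 6: the window is 21–64 days after 2005-06-07 (end of the 9-day comment period, which began when newspaper notice is published on 2005-05-29), so 2005-06-28 through 2005-08-10; done 2005-07-23, which is between those dates.
Step 7: the earliest permitted date is 27 days after 2005-08-19 (end of the 27-day comment period, which began when the traffic study is submitted on 2005-07-23), i.e. 2005-09-15; done 2005-09-20, after the minimum wait.

None — every step was satisfied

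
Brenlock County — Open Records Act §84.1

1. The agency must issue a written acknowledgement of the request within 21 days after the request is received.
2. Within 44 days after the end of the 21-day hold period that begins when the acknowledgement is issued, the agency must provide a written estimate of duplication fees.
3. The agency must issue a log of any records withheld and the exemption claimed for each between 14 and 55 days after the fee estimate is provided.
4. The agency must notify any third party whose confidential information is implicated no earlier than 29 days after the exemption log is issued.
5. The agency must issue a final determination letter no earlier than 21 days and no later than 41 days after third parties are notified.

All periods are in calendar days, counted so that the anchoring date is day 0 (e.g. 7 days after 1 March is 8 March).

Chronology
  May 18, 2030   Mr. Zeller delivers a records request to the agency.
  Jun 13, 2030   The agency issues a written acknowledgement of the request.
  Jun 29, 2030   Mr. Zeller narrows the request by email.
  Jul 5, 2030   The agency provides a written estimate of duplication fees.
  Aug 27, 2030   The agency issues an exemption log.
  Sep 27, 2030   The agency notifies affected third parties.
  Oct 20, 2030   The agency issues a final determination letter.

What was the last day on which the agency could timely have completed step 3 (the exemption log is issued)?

Aug 29, 2030

Step 3 runs from Jul 5, 2030, when the fee estimate is provided. The window is 14–55 days after Jul 5, 2030; it closes on Aug 29, 2030.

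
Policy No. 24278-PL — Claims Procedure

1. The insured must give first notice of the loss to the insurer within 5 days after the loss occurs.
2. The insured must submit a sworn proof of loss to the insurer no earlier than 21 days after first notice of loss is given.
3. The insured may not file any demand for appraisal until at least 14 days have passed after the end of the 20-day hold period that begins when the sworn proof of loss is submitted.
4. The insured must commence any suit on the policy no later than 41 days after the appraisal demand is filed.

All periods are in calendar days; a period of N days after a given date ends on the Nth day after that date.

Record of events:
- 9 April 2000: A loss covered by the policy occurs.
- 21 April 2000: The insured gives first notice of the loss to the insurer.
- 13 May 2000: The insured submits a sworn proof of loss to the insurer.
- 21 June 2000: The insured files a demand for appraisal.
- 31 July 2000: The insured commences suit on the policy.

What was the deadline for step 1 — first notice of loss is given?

Step 1 runs from 9 April 2000, when the loss occurs. 5 days after 9 April 2000 is 14 April 2000.

14 April 2000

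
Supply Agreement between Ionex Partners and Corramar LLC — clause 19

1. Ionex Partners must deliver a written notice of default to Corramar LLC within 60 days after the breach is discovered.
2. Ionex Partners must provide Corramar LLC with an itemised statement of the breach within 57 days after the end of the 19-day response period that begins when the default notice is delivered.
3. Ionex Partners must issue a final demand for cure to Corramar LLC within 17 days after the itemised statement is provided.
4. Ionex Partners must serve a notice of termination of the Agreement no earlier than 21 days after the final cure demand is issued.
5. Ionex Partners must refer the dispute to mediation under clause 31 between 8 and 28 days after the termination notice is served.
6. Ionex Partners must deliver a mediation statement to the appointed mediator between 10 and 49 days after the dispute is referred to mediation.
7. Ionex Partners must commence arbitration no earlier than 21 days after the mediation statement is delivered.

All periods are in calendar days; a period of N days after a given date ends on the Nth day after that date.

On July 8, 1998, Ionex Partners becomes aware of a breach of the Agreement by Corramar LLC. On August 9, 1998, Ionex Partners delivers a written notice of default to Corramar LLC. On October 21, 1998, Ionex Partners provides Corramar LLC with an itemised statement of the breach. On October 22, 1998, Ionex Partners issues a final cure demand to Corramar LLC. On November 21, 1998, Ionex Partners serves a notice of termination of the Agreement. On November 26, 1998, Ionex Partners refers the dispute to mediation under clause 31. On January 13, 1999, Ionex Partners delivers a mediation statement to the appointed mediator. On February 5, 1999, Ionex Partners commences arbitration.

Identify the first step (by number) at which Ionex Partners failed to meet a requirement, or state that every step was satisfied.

Step 1: 60 days after July 8, 1998 (when the breach is discovered) is September 6, 1998; completed August 9, 1998, before the deadline.
Step 2: 57 days after August 28, 1998 (end of the 19-day response period, which began when the default notice is delivered on August 9, 1998) is October 24, 1998; done October 21, 1998 — timely.
Step 3: 17 days after October 21, 1998 (when the itemised statement is provided) is November 7, 1998; done October 22, 1998 — timely.
Step 4: the earliest permitted date is 21 days after October 22, 1998 (when the final cure demand is issued), i.e. November 12, 1998; November 21, 1998 is on or after that date.
Step 5: the window is 8–28 days after November 21, 1998 (when the termination notice is served), so November 29, 1998 through December 19, 1998; November 26, 1998 is 3 days too early.

Step 5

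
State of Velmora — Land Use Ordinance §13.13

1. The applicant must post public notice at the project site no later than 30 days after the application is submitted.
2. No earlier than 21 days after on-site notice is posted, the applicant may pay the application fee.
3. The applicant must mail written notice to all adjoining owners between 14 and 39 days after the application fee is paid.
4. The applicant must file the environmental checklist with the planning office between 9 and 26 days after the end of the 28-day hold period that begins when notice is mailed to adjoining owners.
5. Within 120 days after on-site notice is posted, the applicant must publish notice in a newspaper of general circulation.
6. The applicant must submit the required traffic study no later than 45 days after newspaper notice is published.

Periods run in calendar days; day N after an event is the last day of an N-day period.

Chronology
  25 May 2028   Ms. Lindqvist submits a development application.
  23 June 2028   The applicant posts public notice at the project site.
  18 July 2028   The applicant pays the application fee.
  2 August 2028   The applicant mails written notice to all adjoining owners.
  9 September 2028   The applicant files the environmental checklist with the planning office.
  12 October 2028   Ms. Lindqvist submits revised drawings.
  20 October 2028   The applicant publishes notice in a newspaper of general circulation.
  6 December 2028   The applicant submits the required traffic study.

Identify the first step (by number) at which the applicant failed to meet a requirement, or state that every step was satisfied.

Step 6

Step 1: 30 days after 25 May 2028 (when the application is submitted) is 24 June 2028; 23 June 2028 is within that limit.
Step 2: the earliest permitted date is 21 days after 23 June 2028 (when on-site notice is posted), i.e. 14 July 2028; 18 July 2028 is on or after that date.
Step 3: the window is 14–39 days after 18 July 2028 (when the application fee is paid), so 1 August 2028 through 26 August 2028; done 2 August 2028 — within the window.
Step 4: the window is 9–26 days after 30 August 2028 (end of the 28-day hold period, which began when notice is mailed to adjoining owners on 2 August 2028), so 8 September 2028 through 25 September 2028; done 9 September 2028 — within the window.
Step 5: 120 days after 23 June 2028 (when on-site notice is posted) is 21 October 2028; done 20 October 2028 — timely.
Step 6: 45 days after 20 October 2028 (when newspaper notice is published) is 4 December 2028; not done until 6 December 2028, 2 days after the deadline.
That is the first point of non-compliance.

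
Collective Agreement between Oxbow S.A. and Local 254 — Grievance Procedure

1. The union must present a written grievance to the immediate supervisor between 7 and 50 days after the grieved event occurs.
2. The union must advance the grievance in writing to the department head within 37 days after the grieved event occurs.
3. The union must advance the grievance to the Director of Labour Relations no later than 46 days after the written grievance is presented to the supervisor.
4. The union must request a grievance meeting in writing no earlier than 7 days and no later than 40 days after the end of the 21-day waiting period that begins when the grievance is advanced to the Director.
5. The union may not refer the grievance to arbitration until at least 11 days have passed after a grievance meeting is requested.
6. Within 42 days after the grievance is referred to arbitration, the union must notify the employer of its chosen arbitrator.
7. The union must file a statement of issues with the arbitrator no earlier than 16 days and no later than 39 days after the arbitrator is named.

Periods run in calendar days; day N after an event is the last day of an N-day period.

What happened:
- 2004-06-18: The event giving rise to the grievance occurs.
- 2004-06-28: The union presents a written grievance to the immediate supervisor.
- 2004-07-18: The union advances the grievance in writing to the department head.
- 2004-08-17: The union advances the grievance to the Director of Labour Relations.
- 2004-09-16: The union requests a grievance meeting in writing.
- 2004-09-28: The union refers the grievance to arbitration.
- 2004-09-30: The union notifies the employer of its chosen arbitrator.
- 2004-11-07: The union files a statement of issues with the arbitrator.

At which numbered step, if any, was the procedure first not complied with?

Step 3

(1) the permitted window runs from 2004-06-18 + 7 = 2004-06-25 to 2004-06-18 + 50 = 2004-08-07; done 2004-06-28, which is between those dates.
(2) due by 2004-06-18 + 37 days = 2004-07-25; completed 2004-07-18, before the deadline.
(3) due by 2004-06-28 + 46 days = 2004-08-13; done 2004-08-17 — 4 days late.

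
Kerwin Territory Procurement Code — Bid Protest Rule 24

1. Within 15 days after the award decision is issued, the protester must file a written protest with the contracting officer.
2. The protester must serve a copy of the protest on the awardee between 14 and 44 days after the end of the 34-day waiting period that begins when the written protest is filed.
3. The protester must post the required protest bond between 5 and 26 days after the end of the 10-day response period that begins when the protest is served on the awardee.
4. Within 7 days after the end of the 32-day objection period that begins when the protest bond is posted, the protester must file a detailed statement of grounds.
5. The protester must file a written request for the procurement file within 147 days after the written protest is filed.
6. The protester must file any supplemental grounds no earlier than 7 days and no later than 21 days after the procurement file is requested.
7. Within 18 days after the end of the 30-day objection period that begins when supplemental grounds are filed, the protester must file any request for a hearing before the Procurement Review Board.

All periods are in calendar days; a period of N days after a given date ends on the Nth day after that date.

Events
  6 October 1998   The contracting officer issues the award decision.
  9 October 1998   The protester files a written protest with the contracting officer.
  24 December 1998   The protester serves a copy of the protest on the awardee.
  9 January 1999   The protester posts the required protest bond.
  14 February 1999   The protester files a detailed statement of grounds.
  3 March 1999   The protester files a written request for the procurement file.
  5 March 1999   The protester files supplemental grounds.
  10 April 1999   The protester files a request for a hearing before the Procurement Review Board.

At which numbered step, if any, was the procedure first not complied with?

Step 1 — counting 15 days from 6 October 1998 (when the award decision is issued) gives a deadline of 21 October 1998; completed 9 October 1998, before the deadline.
Step 2 — 14 and 44 days from 12 November 1998 (end of the 34-day waiting period, which began when the written protest is filed on 9 October 1998) are 26 November 1998 and 26 December 1998 respectively; 24 December 1998 falls inside that range.
Step 3 — 5 and 26 days from 3 January 1999 (end of the 10-day response period, which began when the protest is served on the awardee on 24 December 1998) are 8 January 1999 and 29 January 1999 respectively; 9 January 1999 falls inside that range.
Step 4 — counting 7 days from 10 February 1999 (end of the 32-day objection period, which began when the protest bond is posted on 9 January 1999) gives a deadline of 17 February 1999; done 14 February 1999 — timely.
Step 5 — counting 147 days from 9 October 1998 (when the written protest is filed) gives a deadline of 5 March 1999; completed 3 March 1999, before the deadline.
Step 6 — 7 and 21 days from 3 March 1999 (when the procurement file is requested) are 10 March 1999 and 24 March 1999 respectively; 5 March 1999 is 5 days too early.
Later steps need not be reached.

Step 6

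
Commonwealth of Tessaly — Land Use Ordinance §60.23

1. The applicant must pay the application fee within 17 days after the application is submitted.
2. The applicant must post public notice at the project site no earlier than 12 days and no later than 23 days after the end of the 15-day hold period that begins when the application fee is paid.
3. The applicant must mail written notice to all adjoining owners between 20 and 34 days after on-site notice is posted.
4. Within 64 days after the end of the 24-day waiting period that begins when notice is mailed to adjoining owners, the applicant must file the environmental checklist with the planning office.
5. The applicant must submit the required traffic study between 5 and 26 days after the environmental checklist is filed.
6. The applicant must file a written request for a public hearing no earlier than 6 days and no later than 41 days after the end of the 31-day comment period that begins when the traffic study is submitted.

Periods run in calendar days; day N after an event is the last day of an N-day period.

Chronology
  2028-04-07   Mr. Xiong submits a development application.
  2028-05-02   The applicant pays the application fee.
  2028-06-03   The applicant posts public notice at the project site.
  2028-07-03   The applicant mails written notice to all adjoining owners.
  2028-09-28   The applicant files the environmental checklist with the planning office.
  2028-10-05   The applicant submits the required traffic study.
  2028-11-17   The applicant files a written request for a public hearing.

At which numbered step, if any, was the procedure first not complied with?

Step 1

Step 1 — counting 17 days from 2028-04-07 (when the application is submitted) gives a deadline of 2028-04-24; 2028-05-02 misses that deadline by 8 days.
The analysis stops there.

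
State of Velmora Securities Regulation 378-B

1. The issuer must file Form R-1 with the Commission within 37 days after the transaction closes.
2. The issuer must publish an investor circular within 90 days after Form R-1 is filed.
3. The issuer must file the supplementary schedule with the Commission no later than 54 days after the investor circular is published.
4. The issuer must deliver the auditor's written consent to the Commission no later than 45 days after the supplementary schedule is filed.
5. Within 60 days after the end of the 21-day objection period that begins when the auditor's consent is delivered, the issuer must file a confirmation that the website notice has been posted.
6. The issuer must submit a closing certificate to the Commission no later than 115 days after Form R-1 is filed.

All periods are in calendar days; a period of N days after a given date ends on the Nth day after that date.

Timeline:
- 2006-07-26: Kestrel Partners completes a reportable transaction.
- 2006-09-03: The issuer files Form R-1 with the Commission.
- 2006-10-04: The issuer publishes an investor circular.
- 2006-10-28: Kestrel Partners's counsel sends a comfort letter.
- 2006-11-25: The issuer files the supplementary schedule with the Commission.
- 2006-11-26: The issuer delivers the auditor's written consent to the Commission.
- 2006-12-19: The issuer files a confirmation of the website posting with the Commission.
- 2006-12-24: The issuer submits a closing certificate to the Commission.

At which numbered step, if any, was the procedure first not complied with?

(1) due by 2006-07-26 + 37 days = 2006-09-01; done 2006-09-03 — 2 days late.

Step 1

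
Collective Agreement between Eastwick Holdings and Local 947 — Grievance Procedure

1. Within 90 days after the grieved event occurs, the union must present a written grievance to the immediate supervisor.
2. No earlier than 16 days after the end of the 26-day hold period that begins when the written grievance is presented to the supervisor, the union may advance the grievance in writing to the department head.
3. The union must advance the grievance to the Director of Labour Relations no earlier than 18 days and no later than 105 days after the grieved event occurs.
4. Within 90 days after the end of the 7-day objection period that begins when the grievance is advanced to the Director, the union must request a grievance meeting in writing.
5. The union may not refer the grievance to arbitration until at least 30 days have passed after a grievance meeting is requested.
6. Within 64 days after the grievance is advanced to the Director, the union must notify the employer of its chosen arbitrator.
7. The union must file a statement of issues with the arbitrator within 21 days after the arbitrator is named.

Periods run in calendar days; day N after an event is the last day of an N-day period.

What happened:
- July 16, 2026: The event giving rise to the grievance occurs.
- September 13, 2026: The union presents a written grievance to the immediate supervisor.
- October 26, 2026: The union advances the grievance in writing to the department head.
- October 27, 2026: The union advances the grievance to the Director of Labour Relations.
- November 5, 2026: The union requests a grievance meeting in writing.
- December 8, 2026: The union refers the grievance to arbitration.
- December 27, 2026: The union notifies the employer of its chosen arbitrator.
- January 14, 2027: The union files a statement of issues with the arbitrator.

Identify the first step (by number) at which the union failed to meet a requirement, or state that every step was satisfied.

None — every step was satisfied

(1) due by July 16, 2026 + 90 days = October 14, 2026; September 13, 2026 is within that limit.
(2) permitted from October 9, 2026 + 16 days = October 25, 2026 onward; done October 26, 2026, after the minimum wait.
(3) the permitted window runs from July 16, 2026 + 18 = August 3, 2026 to July 16, 2026 + 105 = October 29, 2026; done October 27, 2026, which is between those dates.
(4) due by November 3, 2026 + 90 days = February 1, 2027; November 5, 2026 is within that limit.
(5) permitted from November 5, 2026 + 30 days = December 5, 2026 onward; done December 8, 2026, after the minimum wait.
(6) due by October 27, 2026 + 64 days = December 30, 2026; done December 27, 2026 — timely.
(7) due by December 27, 2026 + 21 days = January 17, 2027; completed January 14, 2027, before the deadline.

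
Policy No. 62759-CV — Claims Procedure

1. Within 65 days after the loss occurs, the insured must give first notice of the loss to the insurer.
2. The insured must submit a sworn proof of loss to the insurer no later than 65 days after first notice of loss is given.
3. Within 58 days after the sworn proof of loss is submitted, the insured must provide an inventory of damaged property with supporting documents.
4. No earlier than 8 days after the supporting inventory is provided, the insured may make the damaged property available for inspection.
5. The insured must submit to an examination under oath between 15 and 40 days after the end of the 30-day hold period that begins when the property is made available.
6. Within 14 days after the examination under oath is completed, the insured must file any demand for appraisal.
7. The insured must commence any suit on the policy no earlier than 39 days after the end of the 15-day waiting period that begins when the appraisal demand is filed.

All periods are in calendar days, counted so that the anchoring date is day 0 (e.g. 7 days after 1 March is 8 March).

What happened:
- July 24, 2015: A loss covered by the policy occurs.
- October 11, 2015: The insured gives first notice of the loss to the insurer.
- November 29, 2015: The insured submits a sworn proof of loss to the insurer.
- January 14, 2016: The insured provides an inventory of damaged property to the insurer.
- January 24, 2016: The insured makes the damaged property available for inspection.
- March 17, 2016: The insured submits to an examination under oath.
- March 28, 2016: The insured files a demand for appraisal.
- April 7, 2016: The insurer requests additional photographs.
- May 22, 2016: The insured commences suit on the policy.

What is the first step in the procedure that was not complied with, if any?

Step 1

(1) due by July 24, 2015 + 65 days = September 27, 2015; not done until October 11, 2015, 14 days after the deadline.
The analysis stops there.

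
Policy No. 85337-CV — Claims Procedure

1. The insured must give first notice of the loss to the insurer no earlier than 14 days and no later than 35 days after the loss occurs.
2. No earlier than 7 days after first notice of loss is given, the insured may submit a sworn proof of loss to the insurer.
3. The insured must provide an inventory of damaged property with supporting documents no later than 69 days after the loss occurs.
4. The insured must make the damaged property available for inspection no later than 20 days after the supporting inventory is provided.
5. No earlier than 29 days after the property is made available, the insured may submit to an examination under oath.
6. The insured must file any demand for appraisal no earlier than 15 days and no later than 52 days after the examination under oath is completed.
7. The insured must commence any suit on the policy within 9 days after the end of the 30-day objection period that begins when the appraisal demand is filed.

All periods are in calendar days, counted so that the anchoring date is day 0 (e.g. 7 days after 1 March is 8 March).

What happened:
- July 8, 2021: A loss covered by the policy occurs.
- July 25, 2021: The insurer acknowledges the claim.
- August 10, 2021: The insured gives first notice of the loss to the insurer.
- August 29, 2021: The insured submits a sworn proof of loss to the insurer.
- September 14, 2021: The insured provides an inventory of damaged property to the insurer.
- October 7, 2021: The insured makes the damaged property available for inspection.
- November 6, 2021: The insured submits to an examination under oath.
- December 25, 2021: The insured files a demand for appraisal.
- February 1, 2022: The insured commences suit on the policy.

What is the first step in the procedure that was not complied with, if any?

Step 1: the window is 14–35 days after July 8, 2021 (when the loss occurs), so July 22, 2021 through August 12, 2021; done August 10, 2021 — within the window.
Step 2: the earliest permitted date is 7 days after August 10, 2021 (when first notice of loss is given), i.e. August 17, 2021; August 29, 2021 is on or after that date.
Step 3: 69 days after July 8, 2021 (when the loss occurs) is September 15, 2021; completed September 14, 2021, before the deadline.
Step 4: 20 days after September 14, 2021 (when the supporting inventory is provided) is October 4, 2021; not done until October 7, 2021, 3 days after the deadline.

Step 4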